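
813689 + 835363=1649052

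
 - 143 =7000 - 7143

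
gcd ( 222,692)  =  2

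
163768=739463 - 575695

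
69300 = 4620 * 15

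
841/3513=841/3513 = 0.24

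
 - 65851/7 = -9408 + 5/7 = - 9407.29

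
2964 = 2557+407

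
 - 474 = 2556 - 3030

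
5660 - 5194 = 466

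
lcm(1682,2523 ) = 5046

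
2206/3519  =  2206/3519 = 0.63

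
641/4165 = 641/4165 = 0.15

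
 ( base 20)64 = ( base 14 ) 8C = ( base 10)124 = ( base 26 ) 4K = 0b1111100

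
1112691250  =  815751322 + 296939928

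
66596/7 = 9513 + 5/7 = 9513.71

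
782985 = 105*7457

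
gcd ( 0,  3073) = 3073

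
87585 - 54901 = 32684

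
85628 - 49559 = 36069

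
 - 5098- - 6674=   1576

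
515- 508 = 7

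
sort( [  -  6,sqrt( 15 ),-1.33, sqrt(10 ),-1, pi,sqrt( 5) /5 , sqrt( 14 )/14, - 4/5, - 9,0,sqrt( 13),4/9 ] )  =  [ - 9,-6, - 1.33, - 1,  -  4/5,0,sqrt( 14 )/14,4/9,sqrt( 5) /5,pi, sqrt( 10),sqrt( 13 ),sqrt ( 15) ] 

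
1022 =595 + 427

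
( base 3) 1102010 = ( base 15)489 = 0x405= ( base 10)1029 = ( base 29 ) 16E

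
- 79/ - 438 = 79/438= 0.18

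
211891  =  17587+194304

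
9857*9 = 88713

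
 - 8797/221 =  - 8797/221 = - 39.81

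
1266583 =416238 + 850345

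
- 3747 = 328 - 4075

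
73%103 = 73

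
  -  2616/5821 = -2616/5821 =- 0.45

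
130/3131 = 130/3131 =0.04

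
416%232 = 184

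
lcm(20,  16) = 80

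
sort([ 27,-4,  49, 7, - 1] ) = [ -4, -1, 7,  27,49] 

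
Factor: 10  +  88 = 2^1*7^2 = 98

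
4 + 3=7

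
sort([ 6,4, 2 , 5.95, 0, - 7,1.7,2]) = [  -  7, 0,1.7,2, 2,  4, 5.95,6] 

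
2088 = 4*522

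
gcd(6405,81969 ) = 3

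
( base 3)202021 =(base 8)1043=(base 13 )331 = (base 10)547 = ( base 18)1C7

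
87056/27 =87056/27 = 3224.30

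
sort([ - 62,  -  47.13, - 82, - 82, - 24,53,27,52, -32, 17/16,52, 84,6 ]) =[- 82, - 82, - 62, - 47.13, - 32,-24,17/16,6, 27,52 , 52,53, 84 ] 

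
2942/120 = 1471/60 = 24.52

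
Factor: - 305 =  - 5^1*61^1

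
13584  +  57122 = 70706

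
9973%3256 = 205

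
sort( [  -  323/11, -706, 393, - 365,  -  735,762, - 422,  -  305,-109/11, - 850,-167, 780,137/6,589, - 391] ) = [ - 850, - 735, - 706, -422,-391, - 365, - 305,-167, - 323/11,-109/11, 137/6, 393,589,762, 780]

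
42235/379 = 42235/379  =  111.44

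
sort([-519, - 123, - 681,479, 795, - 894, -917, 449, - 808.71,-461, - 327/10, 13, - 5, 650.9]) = [ - 917, - 894,-808.71, - 681, - 519, - 461, - 123, - 327/10, - 5,13, 449, 479, 650.9, 795]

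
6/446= 3/223 = 0.01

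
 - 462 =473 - 935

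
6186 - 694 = 5492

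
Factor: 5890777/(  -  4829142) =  - 2^( - 1)*  3^( - 1 )*804857^( - 1 )*5890777^1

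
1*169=169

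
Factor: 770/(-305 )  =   - 154/61 = - 2^1*7^1*11^1*61^(-1) 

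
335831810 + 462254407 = 798086217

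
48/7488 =1/156  =  0.01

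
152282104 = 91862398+60419706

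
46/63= 46/63 =0.73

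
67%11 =1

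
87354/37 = 87354/37 = 2360.92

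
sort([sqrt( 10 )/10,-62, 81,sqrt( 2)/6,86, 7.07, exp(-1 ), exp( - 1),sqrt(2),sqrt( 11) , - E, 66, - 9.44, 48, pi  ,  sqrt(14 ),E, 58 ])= [ - 62, - 9.44,-E,sqrt(2)/6,sqrt(10) /10, exp( - 1 ),exp(-1),sqrt(2), E,pi,sqrt( 11), sqrt( 14),7.07,  48,58,66,81, 86 ]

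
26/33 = 26/33 = 0.79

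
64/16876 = 16/4219 = 0.00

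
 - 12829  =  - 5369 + - 7460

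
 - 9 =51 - 60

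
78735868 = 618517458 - 539781590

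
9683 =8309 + 1374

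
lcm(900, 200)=1800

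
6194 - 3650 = 2544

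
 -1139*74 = - 84286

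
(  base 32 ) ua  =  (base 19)2D1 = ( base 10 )970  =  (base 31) 109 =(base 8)1712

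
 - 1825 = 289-2114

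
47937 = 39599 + 8338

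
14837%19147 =14837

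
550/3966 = 275/1983 = 0.14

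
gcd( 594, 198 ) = 198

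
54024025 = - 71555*( - 755) 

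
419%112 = 83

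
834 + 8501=9335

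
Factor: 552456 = 2^3 * 3^2 * 7673^1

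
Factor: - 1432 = -2^3*179^1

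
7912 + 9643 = 17555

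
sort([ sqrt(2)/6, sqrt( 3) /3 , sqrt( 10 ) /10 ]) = [ sqrt(2 ) /6,sqrt(10)/10,sqrt(3 ) /3 ]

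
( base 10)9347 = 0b10010010000011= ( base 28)BPN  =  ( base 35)7m2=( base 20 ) 1377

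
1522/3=507+1/3 = 507.33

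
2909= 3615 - 706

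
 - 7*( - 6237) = 43659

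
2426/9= 269 + 5/9= 269.56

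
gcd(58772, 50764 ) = 28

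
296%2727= 296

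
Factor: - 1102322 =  - 2^1*13^1*42397^1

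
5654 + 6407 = 12061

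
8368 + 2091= 10459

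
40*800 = 32000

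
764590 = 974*785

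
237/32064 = 79/10688 = 0.01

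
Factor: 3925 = 5^2*157^1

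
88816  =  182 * 488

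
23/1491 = 23/1491=0.02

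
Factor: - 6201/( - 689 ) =9  =  3^2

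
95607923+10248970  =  105856893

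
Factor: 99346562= 2^1*7^1*7096183^1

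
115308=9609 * 12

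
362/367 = 362/367=0.99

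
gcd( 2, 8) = 2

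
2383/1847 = 1 + 536/1847 = 1.29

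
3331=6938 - 3607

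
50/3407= 50/3407 = 0.01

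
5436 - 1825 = 3611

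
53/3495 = 53/3495= 0.02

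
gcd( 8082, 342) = 18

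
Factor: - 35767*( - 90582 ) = 2^1 * 3^1*31^1 * 47^1 *487^1*761^1 = 3239846394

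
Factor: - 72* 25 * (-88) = 2^6*3^2*  5^2 * 11^1 =158400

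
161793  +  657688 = 819481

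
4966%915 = 391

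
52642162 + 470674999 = 523317161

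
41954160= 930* 45112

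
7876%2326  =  898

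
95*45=4275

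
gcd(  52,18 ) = 2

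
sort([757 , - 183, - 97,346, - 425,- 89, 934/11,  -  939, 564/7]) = [-939, - 425, - 183, - 97,-89, 564/7, 934/11,  346, 757] 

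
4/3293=4/3293 = 0.00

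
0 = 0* 118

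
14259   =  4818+9441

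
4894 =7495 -2601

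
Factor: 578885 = 5^1*115777^1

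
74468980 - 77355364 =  - 2886384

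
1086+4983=6069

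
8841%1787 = 1693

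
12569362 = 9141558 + 3427804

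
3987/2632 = 1+1355/2632= 1.51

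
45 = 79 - 34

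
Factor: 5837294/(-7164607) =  - 2^1*19^1* 29^1 * 1301^( - 1) * 5297^1 * 5507^(- 1)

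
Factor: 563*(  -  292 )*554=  - 2^3*73^1*277^1*563^1 = - 91075384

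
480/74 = 240/37 = 6.49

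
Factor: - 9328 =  - 2^4*11^1*53^1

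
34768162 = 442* 78661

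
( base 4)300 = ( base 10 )48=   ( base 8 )60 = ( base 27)1l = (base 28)1K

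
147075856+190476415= 337552271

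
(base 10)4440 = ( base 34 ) 3SK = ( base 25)72f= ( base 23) 891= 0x1158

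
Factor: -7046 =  -2^1*13^1*271^1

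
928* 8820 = 8184960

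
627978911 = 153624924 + 474353987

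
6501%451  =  187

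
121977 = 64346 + 57631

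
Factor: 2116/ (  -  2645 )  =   - 2^2*5^(  -  1 ) = -  4/5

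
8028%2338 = 1014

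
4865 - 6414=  - 1549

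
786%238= 72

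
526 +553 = 1079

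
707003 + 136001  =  843004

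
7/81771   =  7/81771 = 0.00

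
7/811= 7/811 = 0.01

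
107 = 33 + 74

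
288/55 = 5 + 13/55 = 5.24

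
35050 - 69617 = -34567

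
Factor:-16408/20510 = -4/5 = -2^2*5^ (-1 ) 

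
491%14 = 1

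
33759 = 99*341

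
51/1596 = 17/532 = 0.03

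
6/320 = 3/160 = 0.02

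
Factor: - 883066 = -2^1*31^1 * 14243^1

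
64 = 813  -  749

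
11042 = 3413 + 7629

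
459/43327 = 459/43327 = 0.01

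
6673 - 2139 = 4534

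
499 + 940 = 1439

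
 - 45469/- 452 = 45469/452= 100.60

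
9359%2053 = 1147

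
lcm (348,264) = 7656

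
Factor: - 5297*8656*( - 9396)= 2^6*3^4*29^1*541^1*5297^1 =430814417472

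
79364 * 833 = 66110212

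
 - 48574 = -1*48574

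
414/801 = 46/89 = 0.52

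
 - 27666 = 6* ( - 4611)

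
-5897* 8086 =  - 47683142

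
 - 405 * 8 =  - 3240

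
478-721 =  - 243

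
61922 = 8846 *7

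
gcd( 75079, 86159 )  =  1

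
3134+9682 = 12816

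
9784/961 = 9784/961 = 10.18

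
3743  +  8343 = 12086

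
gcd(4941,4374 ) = 81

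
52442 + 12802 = 65244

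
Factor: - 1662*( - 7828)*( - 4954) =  - 2^4*3^1*19^1 * 103^1*277^1*2477^1 = - 64452213744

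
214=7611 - 7397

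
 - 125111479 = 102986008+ - 228097487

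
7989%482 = 277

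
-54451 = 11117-65568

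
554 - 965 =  - 411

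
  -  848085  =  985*( - 861 ) 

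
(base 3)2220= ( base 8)116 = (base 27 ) 2O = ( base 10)78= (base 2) 1001110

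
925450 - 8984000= - 8058550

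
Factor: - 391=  - 17^1* 23^1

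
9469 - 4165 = 5304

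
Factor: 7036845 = 3^1 *5^1*31^1 * 37^1*409^1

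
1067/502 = 1067/502 = 2.13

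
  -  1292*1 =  - 1292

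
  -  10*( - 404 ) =4040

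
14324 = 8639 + 5685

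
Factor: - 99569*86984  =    -  8660909896 = - 2^3*17^1 *83^1*131^1*5857^1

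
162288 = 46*3528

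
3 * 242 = 726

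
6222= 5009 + 1213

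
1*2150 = 2150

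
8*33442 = 267536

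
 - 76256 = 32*(  -  2383 ) 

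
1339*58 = 77662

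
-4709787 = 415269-5125056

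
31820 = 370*86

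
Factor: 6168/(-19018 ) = - 2^2*3^1*37^(-1) = - 12/37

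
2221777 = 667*3331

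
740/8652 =185/2163 = 0.09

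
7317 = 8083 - 766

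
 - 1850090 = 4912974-6763064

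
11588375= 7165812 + 4422563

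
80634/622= 40317/311 = 129.64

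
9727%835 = 542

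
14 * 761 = 10654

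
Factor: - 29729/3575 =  - 5^(  -  2)*7^1*11^( - 1 )*13^(-1) *31^1*137^1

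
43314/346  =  21657/173 = 125.18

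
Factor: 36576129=3^1*17^2*42187^1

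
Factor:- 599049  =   - 3^3*11^1*2017^1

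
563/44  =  12 + 35/44 =12.80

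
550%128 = 38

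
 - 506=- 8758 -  - 8252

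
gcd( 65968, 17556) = 532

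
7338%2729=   1880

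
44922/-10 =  -4493  +  4/5=- 4492.20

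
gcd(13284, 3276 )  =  36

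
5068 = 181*28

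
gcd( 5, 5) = 5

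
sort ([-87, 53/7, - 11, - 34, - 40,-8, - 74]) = [ - 87, - 74,-40, - 34, - 11 , - 8 , 53/7] 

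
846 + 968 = 1814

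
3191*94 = 299954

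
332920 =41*8120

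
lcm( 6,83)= 498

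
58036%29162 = 28874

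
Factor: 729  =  3^6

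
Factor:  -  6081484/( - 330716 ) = 29^ ( - 1)*59^1*73^1*353^1*2851^(- 1)=1520371/82679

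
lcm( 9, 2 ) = 18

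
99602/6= 49801/3 = 16600.33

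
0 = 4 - 4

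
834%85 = 69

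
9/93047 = 9/93047= 0.00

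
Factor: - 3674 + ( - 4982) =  - 8656= - 2^4*541^1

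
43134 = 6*7189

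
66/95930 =33/47965 = 0.00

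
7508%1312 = 948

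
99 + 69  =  168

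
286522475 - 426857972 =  - 140335497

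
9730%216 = 10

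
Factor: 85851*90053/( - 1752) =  - 2577046701/584 = - 2^( - 3)*3^1*73^( - 1)*9539^1*90053^1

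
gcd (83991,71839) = 1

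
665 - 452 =213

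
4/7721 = 4/7721  =  0.00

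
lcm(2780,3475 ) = 13900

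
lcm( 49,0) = 0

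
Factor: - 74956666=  - 2^1*37478333^1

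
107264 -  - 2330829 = 2438093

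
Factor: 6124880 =2^4*5^1 * 76561^1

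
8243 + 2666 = 10909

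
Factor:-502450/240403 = -650/311 = - 2^1*5^2*13^1*311^ (-1 )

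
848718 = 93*9126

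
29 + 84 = 113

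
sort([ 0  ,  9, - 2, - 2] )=[ - 2 , - 2,0, 9 ]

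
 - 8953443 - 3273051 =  - 12226494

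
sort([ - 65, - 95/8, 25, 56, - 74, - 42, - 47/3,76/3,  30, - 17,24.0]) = [ - 74 ,- 65, - 42, - 17, - 47/3, - 95/8,24.0, 25,76/3, 30 , 56]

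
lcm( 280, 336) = 1680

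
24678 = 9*2742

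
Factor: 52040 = 2^3*5^1*1301^1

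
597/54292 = 597/54292 = 0.01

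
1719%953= 766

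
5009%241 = 189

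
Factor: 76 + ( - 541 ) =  - 465 = - 3^1*5^1*31^1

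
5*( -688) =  - 3440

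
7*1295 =9065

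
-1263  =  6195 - 7458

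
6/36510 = 1/6085= 0.00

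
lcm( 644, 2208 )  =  15456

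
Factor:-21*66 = - 1386 = - 2^1*3^2*7^1*11^1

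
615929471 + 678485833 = 1294415304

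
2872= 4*718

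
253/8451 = 253/8451 = 0.03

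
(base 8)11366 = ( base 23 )941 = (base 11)3713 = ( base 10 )4854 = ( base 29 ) 5MB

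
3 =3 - 0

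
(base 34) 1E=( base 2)110000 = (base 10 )48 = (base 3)1210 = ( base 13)39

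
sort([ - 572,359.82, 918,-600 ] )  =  [-600, - 572  ,  359.82, 918]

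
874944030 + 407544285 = 1282488315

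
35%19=16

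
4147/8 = 518+ 3/8 = 518.38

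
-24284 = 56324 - 80608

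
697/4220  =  697/4220 = 0.17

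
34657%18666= 15991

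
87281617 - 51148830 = 36132787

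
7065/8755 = 1413/1751 = 0.81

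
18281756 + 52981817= 71263573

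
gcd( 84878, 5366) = 2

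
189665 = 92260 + 97405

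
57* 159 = 9063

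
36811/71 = 518+33/71 = 518.46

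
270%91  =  88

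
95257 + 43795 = 139052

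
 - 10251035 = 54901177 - 65152212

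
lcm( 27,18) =54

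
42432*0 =0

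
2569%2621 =2569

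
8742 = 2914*3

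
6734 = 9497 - 2763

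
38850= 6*6475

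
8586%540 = 486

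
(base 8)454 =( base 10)300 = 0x12C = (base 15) 150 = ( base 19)FF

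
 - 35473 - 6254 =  - 41727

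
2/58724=1/29362 = 0.00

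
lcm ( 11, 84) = 924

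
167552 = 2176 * 77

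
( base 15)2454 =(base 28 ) 9o1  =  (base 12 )4581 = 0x1e31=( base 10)7729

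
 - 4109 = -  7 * 587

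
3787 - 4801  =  - 1014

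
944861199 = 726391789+218469410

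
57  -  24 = 33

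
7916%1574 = 46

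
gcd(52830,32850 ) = 90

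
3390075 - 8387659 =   -  4997584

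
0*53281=0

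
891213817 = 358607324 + 532606493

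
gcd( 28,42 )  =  14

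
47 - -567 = 614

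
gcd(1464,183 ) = 183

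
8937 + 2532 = 11469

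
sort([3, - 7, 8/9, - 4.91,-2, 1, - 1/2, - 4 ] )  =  [ - 7,-4.91, - 4, - 2, - 1/2,8/9,1,3 ]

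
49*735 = 36015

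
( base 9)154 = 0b10000010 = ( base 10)130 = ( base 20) 6A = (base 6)334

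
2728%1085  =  558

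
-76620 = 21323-97943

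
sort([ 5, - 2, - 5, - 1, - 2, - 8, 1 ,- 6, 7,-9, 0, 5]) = [ - 9, - 8 , - 6,  -  5, - 2, - 2, - 1, 0, 1, 5, 5, 7] 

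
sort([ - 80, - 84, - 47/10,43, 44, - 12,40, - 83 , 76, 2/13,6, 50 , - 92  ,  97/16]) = [ - 92, - 84, - 83,- 80, - 12, - 47/10,2/13,6,97/16,40,43, 44,50,76]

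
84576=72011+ 12565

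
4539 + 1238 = 5777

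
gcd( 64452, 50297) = 1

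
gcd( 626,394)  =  2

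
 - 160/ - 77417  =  160/77417 = 0.00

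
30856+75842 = 106698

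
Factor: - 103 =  - 103^1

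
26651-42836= -16185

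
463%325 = 138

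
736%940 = 736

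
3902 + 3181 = 7083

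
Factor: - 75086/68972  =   - 2^ ( - 1)*11^1*43^( - 1 )*401^( - 1)*3413^1 = -  37543/34486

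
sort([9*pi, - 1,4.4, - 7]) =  [ - 7 , - 1, 4.4,9 * pi]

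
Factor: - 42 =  - 2^1*3^1 * 7^1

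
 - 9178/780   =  -353/30 = - 11.77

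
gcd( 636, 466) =2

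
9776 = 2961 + 6815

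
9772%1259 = 959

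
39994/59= 39994/59 =677.86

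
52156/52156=1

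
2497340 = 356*7015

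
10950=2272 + 8678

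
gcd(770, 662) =2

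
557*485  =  270145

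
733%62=51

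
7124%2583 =1958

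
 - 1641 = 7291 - 8932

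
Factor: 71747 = 13^1*5519^1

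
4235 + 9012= 13247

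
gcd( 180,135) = 45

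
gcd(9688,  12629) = 173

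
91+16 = 107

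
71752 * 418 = 29992336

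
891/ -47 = -891/47 = - 18.96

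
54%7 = 5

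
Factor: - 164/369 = -2^2*3^( - 2)=-  4/9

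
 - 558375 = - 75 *7445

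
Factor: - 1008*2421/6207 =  -813456/2069 = - 2^4*3^3* 7^1 * 269^1*2069^( - 1) 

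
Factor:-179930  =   - 2^1  *5^1 *19^1*947^1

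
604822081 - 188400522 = 416421559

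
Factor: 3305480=2^3*5^1*17^1*4861^1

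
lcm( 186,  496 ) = 1488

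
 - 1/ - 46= 1/46 = 0.02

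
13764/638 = 21  +  183/319=21.57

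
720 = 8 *90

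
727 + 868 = 1595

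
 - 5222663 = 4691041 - 9913704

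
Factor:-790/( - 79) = 10 = 2^1 * 5^1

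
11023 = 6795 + 4228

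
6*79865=479190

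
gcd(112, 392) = 56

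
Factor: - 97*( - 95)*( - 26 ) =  - 239590= - 2^1*5^1*13^1*19^1 * 97^1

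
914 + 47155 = 48069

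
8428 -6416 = 2012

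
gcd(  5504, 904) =8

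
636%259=118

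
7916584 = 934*8476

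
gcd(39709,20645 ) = 1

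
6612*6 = 39672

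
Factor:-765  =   - 3^2*5^1*17^1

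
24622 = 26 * 947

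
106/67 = 1 +39/67 = 1.58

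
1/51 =1/51=0.02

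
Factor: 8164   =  2^2*13^1 * 157^1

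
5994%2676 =642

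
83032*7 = 581224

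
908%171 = 53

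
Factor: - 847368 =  - 2^3*3^3*3923^1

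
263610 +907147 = 1170757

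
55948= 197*284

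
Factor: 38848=2^6*607^1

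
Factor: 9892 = 2^2*2473^1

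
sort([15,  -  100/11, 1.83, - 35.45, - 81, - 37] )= [ - 81 , - 37, - 35.45, - 100/11, 1.83,15] 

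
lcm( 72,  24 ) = 72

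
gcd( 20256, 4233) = 3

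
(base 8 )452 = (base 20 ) ei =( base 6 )1214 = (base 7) 604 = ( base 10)298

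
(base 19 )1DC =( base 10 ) 620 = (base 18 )1G8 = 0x26c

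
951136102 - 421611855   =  529524247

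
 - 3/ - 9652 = 3/9652=0.00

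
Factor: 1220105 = 5^1*244021^1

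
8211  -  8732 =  - 521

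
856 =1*856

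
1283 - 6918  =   - 5635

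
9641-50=9591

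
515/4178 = 515/4178 = 0.12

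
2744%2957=2744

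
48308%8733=4643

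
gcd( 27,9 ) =9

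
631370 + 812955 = 1444325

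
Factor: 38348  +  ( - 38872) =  - 2^2*131^1 = - 524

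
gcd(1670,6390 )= 10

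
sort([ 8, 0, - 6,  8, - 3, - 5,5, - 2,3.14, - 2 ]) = [ - 6,-5, - 3, - 2, - 2, 0,3.14,  5, 8,8 ]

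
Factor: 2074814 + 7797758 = 9872572 = 2^2*2468143^1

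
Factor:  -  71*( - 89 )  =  6319 = 71^1 * 89^1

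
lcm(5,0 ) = 0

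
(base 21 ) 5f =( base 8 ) 170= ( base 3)11110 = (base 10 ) 120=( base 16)78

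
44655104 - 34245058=10410046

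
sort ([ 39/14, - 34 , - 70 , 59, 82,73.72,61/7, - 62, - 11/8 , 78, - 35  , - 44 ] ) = [ - 70, - 62, - 44, - 35, - 34, - 11/8, 39/14, 61/7, 59,73.72,78, 82 ] 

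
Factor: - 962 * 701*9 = - 2^1*3^2 * 13^1 *37^1*701^1 = - 6069258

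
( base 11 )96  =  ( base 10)105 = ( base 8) 151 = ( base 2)1101001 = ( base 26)41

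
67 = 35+32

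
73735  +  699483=773218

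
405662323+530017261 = 935679584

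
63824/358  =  31912/179  =  178.28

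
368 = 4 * 92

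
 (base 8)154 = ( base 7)213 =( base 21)53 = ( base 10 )108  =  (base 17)66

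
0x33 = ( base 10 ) 51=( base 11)47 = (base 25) 21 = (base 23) 25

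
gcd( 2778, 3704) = 926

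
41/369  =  1/9  =  0.11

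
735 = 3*245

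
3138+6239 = 9377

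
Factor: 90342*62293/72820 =255803373/3310 = 2^ ( - 1 )*3^3*5^( - 1 )*7^2* 239^1*331^ ( - 1)*809^1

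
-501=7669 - 8170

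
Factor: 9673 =17^1*569^1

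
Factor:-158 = -2^1*79^1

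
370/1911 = 370/1911=0.19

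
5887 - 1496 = 4391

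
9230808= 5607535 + 3623273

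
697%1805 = 697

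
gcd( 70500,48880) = 940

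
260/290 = 26/29= 0.90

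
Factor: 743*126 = 2^1*3^2*7^1*743^1  =  93618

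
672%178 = 138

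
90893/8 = 90893/8 = 11361.62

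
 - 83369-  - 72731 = -10638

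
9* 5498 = 49482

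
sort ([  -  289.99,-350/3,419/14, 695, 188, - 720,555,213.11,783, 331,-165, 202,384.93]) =[-720, - 289.99,-165, - 350/3, 419/14, 188, 202,213.11,331,384.93,555,  695,783]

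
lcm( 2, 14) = 14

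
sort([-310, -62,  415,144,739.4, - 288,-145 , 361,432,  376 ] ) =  [ - 310, - 288, - 145, - 62, 144, 361, 376,415,432,739.4 ] 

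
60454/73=828 + 10/73 = 828.14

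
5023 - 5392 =-369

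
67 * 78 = 5226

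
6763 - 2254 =4509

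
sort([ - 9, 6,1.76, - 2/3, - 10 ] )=[ - 10, - 9,-2/3,  1.76, 6 ]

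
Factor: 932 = 2^2*233^1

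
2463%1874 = 589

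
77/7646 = 77/7646  =  0.01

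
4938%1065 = 678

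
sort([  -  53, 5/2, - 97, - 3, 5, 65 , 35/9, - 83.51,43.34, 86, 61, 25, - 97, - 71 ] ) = [ - 97,-97,- 83.51 , - 71, - 53, - 3, 5/2,35/9,5, 25,43.34, 61,  65, 86]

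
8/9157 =8/9157  =  0.00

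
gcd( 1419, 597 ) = 3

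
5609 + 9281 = 14890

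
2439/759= 3 + 54/253 = 3.21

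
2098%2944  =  2098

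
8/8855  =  8/8855 = 0.00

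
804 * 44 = 35376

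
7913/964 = 8 + 201/964 = 8.21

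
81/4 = 20  +  1/4 = 20.25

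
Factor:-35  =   - 5^1*7^1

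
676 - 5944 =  - 5268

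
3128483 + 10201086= 13329569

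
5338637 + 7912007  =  13250644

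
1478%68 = 50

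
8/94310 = 4/47155 = 0.00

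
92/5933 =92/5933=0.02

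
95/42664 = 95/42664 = 0.00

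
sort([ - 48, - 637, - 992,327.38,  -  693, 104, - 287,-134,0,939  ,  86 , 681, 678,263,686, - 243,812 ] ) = [ - 992, - 693 , - 637,-287, - 243, - 134, - 48, 0,86,104,263,327.38,678,681,686,812,939]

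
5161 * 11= 56771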